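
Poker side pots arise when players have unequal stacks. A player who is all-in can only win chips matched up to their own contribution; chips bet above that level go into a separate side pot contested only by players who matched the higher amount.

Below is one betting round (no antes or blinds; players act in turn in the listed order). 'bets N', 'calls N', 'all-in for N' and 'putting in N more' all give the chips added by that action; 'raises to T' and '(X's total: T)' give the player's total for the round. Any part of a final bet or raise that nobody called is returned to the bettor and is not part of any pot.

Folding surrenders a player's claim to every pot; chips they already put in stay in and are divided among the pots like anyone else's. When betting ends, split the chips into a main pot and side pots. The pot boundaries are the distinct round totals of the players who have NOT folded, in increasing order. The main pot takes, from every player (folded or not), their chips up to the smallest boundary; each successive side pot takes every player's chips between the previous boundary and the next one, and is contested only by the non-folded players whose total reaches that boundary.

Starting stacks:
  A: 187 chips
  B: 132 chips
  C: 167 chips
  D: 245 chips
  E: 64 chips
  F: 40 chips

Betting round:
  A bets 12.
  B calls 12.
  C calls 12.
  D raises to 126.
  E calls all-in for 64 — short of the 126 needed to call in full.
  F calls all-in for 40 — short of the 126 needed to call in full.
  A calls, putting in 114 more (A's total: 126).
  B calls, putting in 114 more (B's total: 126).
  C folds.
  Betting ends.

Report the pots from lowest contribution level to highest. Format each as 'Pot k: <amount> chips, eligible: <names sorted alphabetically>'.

Contributions: A=126, B=126, C=12, D=126, E=64, F=40
Folded: C
Pot levels (distinct totals of non-folded players): 40, 64, 126
Layer 1-40: A 40 + B 40 + C 12 + D 40 + E 40 + F 40 = 212 chips; eligible A, B, D, E, F
Layer 41-64: 24 each from A, B, D, E = 24*4 = 96 chips; eligible A, B, D, E
Layer 65-126: 62 each from A, B, D = 62*3 = 186 chips; eligible A, B, D

Pot 1: 212 chips, eligible: A, B, D, E, F
Pot 2: 96 chips, eligible: A, B, D, E
Pot 3: 186 chips, eligible: A, B, D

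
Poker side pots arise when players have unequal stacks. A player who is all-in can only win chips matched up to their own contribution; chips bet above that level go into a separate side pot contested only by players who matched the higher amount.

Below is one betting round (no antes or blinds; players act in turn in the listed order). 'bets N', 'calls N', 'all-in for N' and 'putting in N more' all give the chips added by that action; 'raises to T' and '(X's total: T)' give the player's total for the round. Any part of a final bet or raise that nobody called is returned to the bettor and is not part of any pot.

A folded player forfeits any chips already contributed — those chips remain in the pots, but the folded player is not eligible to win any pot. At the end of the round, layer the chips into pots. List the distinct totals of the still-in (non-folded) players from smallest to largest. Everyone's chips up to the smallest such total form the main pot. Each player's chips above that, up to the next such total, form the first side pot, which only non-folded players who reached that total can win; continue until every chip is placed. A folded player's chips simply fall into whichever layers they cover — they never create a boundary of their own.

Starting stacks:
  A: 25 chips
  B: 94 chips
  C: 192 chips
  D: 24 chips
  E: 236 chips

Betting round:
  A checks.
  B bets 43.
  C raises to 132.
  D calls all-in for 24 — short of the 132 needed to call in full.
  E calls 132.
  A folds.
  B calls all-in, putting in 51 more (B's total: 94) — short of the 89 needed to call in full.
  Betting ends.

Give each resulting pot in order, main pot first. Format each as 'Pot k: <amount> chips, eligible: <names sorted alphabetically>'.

Pot 1: 96 chips, eligible: B, C, D, E
Pot 2: 210 chips, eligible: B, C, E
Pot 3: 76 chips, eligible: C, E

Derivation:
Contributions: B=94, C=132, D=24, E=132
Folded: A
Pot levels (distinct totals of non-folded players): 24, 94, 132
Layer 1-24: 24 each from B, C, D, E = 24*4 = 96 chips; eligible B, C, D, E
Layer 25-94: 70 each from B, C, E = 70*3 = 210 chips; eligible B, C, E
Layer 95-132: 38 each from C, E = 38*2 = 76 chips; eligible C, E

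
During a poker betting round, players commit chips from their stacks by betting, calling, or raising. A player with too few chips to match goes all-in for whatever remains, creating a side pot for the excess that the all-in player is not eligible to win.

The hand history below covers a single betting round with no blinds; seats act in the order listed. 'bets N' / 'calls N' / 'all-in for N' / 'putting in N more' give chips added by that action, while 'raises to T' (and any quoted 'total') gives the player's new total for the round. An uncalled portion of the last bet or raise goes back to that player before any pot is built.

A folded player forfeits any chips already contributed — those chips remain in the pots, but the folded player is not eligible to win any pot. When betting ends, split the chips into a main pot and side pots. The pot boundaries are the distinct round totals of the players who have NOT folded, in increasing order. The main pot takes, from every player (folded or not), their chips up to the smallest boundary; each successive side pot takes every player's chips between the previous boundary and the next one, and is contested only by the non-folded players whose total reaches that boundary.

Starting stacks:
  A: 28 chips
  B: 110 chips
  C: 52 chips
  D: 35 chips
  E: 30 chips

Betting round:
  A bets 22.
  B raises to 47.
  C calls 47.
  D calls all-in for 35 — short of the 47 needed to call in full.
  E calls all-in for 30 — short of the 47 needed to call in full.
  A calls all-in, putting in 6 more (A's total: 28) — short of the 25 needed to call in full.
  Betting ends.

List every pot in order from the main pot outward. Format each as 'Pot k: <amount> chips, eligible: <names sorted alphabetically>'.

Pot 1: 140 chips, eligible: A, B, C, D, E
Pot 2: 8 chips, eligible: B, C, D, E
Pot 3: 15 chips, eligible: B, C, D
Pot 4: 24 chips, eligible: B, C

Derivation:
Contributions: A=28, B=47, C=47, D=35, E=30
Pot levels (distinct totals of non-folded players): 28, 30, 35, 47
Layer 1-28: 28 each from A, B, C, D, E = 28*5 = 140 chips; eligible A, B, C, D, E
Layer 29-30: 2 each from B, C, D, E = 2*4 = 8 chips; eligible B, C, D, E
Layer 31-35: 5 each from B, C, D = 5*3 = 15 chips; eligible B, C, D
Layer 36-47: 12 each from B, C = 12*2 = 24 chips; eligible B, C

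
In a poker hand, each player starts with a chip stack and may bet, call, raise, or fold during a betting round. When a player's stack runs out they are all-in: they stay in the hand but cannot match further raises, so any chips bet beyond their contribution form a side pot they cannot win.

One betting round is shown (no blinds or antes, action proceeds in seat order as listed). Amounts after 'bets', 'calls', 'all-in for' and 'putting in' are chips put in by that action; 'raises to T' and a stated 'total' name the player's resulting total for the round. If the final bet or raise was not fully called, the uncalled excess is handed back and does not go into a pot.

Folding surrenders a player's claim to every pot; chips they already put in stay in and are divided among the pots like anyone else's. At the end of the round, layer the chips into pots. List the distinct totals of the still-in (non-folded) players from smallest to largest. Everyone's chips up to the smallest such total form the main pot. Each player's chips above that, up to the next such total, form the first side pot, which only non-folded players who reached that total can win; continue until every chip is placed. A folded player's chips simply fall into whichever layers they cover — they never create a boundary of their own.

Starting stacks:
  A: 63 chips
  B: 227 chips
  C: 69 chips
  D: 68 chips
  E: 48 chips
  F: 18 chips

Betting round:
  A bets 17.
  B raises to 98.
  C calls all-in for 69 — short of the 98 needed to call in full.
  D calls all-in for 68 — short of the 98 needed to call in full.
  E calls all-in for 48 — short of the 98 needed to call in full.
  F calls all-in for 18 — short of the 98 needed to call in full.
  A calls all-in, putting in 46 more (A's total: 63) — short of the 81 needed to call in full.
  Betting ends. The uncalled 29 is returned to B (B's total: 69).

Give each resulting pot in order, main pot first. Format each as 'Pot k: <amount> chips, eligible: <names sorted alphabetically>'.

Pot 1: 108 chips, eligible: A, B, C, D, E, F
Pot 2: 150 chips, eligible: A, B, C, D, E
Pot 3: 60 chips, eligible: A, B, C, D
Pot 4: 15 chips, eligible: B, C, D
Pot 5: 2 chips, eligible: B, C

Derivation:
Contributions (after 29 returned to B): A=63, B=69, C=69, D=68, E=48, F=18
Pot levels (distinct totals of non-folded players): 18, 48, 63, 68, 69
Layer 1-18: 18 each from A, B, C, D, E, F = 18*6 = 108 chips; eligible A, B, C, D, E, F
Layer 19-48: 30 each from A, B, C, D, E = 30*5 = 150 chips; eligible A, B, C, D, E
Layer 49-63: 15 each from A, B, C, D = 15*4 = 60 chips; eligible A, B, C, D
Layer 64-68: 5 each from B, C, D = 5*3 = 15 chips; eligible B, C, D
Layer 69-69: 1 each from B, C = 1*2 = 2 chips; eligible B, C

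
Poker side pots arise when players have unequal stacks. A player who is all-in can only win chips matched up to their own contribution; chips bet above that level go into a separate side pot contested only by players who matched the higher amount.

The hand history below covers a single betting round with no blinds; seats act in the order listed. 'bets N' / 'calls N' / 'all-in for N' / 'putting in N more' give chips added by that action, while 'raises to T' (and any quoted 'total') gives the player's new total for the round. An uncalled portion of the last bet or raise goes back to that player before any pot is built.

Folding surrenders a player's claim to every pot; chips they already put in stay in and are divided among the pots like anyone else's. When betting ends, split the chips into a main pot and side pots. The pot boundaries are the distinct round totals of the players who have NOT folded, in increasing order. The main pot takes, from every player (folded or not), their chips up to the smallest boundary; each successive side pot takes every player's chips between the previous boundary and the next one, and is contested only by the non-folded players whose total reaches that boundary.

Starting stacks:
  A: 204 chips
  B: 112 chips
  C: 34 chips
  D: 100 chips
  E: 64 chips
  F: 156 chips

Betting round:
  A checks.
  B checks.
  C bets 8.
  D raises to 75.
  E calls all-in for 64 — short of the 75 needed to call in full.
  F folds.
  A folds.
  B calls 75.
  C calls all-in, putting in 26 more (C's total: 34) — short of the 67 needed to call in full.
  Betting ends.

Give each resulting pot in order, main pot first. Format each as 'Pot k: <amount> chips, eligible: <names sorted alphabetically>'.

Contributions: B=75, C=34, D=75, E=64
Folded: A, F
Pot levels (distinct totals of non-folded players): 34, 64, 75
Layer 1-34: 34 each from B, C, D, E = 34*4 = 136 chips; eligible B, C, D, E
Layer 35-64: 30 each from B, D, E = 30*3 = 90 chips; eligible B, D, E
Layer 65-75: 11 each from B, D = 11*2 = 22 chips; eligible B, D

Pot 1: 136 chips, eligible: B, C, D, E
Pot 2: 90 chips, eligible: B, D, E
Pot 3: 22 chips, eligible: B, D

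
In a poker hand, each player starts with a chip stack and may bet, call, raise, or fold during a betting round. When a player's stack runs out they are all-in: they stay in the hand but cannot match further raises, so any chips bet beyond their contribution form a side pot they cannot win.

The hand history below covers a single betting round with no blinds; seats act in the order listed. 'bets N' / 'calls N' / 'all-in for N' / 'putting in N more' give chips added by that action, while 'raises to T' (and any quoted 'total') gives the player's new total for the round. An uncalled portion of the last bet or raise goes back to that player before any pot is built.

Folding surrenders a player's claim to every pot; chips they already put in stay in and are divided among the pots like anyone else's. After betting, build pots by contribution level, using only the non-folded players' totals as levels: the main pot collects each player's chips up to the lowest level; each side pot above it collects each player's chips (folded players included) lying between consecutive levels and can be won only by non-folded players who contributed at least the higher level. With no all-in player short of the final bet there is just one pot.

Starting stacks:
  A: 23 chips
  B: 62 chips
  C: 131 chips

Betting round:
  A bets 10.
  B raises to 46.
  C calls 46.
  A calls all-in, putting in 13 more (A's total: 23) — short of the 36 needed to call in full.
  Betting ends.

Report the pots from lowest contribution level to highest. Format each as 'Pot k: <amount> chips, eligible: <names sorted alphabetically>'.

Contributions: A=23, B=46, C=46
Pot levels (distinct totals of non-folded players): 23, 46
Layer 1-23: 23 each from A, B, C = 23*3 = 69 chips; eligible A, B, C
Layer 24-46: 23 each from B, C = 23*2 = 46 chips; eligible B, C

Pot 1: 69 chips, eligible: A, B, C
Pot 2: 46 chips, eligible: B, C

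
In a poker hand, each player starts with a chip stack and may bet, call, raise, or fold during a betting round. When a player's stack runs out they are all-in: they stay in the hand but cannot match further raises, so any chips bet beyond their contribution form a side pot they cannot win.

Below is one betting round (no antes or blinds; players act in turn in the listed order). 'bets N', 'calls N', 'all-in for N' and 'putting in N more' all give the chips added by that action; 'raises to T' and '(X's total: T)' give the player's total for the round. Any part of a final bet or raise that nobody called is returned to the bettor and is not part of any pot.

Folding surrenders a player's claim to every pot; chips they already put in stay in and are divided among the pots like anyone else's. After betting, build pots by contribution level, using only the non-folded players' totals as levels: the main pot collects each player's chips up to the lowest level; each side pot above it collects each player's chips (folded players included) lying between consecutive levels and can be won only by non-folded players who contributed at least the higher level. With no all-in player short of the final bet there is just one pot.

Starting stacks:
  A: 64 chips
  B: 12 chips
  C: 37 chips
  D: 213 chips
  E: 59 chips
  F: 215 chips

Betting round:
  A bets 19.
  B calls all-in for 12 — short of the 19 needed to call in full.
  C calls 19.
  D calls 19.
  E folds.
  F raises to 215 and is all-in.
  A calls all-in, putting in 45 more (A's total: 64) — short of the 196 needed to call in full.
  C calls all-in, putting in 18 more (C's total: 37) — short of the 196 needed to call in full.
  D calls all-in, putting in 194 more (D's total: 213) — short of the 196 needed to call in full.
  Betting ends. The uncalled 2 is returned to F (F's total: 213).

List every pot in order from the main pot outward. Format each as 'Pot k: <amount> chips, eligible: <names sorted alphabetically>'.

Pot 1: 60 chips, eligible: A, B, C, D, F
Pot 2: 100 chips, eligible: A, C, D, F
Pot 3: 81 chips, eligible: A, D, F
Pot 4: 298 chips, eligible: D, F

Derivation:
Contributions (after 2 returned to F): A=64, B=12, C=37, D=213, F=213
Folded: E
Pot levels (distinct totals of non-folded players): 12, 37, 64, 213
Layer 1-12: 12 each from A, B, C, D, F = 12*5 = 60 chips; eligible A, B, C, D, F
Layer 13-37: 25 each from A, C, D, F = 25*4 = 100 chips; eligible A, C, D, F
Layer 38-64: 27 each from A, D, F = 27*3 = 81 chips; eligible A, D, F
Layer 65-213: 149 each from D, F = 149*2 = 298 chips; eligible D, F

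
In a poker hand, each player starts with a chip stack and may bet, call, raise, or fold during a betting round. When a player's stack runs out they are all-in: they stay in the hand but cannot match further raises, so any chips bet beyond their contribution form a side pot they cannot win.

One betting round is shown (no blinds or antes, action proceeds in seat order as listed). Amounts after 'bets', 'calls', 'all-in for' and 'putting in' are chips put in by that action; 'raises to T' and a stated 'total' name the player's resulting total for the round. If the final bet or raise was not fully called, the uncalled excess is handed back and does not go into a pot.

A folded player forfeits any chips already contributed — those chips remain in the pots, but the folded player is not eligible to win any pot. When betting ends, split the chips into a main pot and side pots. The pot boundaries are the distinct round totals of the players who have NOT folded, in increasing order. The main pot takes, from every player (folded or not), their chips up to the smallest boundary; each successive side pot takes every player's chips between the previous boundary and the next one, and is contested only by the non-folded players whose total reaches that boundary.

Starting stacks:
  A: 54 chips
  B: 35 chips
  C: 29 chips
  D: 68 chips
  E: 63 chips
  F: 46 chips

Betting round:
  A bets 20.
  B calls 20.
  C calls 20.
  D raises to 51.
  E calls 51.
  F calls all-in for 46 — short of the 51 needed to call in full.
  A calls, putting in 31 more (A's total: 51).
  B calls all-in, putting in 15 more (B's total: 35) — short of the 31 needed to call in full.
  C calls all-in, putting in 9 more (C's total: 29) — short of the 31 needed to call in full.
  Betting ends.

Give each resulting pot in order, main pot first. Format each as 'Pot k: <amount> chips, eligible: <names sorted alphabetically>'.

Pot 1: 174 chips, eligible: A, B, C, D, E, F
Pot 2: 30 chips, eligible: A, B, D, E, F
Pot 3: 44 chips, eligible: A, D, E, F
Pot 4: 15 chips, eligible: A, D, E

Derivation:
Contributions: A=51, B=35, C=29, D=51, E=51, F=46
Pot levels (distinct totals of non-folded players): 29, 35, 46, 51
Layer 1-29: 29 each from A, B, C, D, E, F = 29*6 = 174 chips; eligible A, B, C, D, E, F
Layer 30-35: 6 each from A, B, D, E, F = 6*5 = 30 chips; eligible A, B, D, E, F
Layer 36-46: 11 each from A, D, E, F = 11*4 = 44 chips; eligible A, D, E, F
Layer 47-51: 5 each from A, D, E = 5*3 = 15 chips; eligible A, D, E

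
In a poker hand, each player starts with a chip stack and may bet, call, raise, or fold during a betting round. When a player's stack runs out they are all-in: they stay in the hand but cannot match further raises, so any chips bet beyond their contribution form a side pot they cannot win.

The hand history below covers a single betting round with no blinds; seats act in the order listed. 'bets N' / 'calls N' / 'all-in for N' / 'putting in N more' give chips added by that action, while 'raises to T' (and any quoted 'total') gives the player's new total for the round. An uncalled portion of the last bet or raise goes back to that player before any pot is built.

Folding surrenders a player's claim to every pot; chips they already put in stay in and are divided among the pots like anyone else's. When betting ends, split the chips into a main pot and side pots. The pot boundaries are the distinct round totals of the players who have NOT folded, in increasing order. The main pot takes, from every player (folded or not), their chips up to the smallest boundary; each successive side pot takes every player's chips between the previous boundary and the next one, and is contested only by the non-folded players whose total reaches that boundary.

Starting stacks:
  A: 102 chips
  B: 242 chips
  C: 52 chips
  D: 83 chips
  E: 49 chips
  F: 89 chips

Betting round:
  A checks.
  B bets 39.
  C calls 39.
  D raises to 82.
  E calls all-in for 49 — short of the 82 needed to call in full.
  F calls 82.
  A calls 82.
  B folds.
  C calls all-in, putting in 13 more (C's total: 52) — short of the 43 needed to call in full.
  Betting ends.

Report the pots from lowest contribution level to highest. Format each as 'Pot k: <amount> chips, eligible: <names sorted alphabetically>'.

Pot 1: 284 chips, eligible: A, C, D, E, F
Pot 2: 12 chips, eligible: A, C, D, F
Pot 3: 90 chips, eligible: A, D, F

Derivation:
Contributions: A=82, B=39, C=52, D=82, E=49, F=82
Folded: B
Pot levels (distinct totals of non-folded players): 49, 52, 82
Layer 1-49: A 49 + B 39 + C 49 + D 49 + E 49 + F 49 = 284 chips; eligible A, C, D, E, F
Layer 50-52: 3 each from A, C, D, F = 3*4 = 12 chips; eligible A, C, D, F
Layer 53-82: 30 each from A, D, F = 30*3 = 90 chips; eligible A, D, F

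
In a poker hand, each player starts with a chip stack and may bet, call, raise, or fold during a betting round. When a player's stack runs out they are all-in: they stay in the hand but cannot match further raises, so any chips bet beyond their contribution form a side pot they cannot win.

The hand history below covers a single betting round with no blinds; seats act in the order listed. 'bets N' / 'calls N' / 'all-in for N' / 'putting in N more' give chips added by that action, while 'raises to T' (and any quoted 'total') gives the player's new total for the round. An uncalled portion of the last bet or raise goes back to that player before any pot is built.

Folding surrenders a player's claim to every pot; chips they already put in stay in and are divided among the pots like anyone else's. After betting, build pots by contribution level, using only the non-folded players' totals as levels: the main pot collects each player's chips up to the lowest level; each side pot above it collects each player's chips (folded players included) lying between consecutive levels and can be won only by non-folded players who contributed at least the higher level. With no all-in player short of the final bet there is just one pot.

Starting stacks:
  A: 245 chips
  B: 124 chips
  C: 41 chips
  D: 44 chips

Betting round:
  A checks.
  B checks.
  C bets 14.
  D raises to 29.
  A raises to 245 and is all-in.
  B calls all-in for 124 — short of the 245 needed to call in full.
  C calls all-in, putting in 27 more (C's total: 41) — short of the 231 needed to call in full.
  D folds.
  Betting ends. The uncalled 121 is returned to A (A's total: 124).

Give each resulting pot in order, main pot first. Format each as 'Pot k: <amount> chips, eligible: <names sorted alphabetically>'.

Pot 1: 152 chips, eligible: A, B, C
Pot 2: 166 chips, eligible: A, B

Derivation:
Contributions (after 121 returned to A): A=124, B=124, C=41, D=29
Folded: D
Pot levels (distinct totals of non-folded players): 41, 124
Layer 1-41: A 41 + B 41 + C 41 + D 29 = 152 chips; eligible A, B, C
Layer 42-124: 83 each from A, B = 83*2 = 166 chips; eligible A, B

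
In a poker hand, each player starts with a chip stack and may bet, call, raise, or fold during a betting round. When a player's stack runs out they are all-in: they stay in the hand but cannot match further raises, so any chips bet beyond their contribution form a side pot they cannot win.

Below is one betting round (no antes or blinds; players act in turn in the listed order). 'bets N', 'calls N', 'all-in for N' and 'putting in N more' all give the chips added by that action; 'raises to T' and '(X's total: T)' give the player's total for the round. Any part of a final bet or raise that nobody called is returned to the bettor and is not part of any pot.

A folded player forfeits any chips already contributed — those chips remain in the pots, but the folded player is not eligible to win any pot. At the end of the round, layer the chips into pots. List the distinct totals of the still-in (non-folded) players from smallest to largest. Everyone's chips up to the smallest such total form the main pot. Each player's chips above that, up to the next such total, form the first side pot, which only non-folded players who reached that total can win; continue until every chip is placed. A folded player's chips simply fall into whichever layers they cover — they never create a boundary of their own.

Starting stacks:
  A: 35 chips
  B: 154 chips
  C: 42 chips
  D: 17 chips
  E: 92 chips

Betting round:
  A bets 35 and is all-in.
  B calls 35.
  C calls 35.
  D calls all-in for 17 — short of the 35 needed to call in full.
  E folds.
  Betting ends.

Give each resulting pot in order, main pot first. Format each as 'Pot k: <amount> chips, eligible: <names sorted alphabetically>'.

Pot 1: 68 chips, eligible: A, B, C, D
Pot 2: 54 chips, eligible: A, B, C

Derivation:
Contributions: A=35, B=35, C=35, D=17
Folded: E
Pot levels (distinct totals of non-folded players): 17, 35
Layer 1-17: 17 each from A, B, C, D = 17*4 = 68 chips; eligible A, B, C, D
Layer 18-35: 18 each from A, B, C = 18*3 = 54 chips; eligible A, B, C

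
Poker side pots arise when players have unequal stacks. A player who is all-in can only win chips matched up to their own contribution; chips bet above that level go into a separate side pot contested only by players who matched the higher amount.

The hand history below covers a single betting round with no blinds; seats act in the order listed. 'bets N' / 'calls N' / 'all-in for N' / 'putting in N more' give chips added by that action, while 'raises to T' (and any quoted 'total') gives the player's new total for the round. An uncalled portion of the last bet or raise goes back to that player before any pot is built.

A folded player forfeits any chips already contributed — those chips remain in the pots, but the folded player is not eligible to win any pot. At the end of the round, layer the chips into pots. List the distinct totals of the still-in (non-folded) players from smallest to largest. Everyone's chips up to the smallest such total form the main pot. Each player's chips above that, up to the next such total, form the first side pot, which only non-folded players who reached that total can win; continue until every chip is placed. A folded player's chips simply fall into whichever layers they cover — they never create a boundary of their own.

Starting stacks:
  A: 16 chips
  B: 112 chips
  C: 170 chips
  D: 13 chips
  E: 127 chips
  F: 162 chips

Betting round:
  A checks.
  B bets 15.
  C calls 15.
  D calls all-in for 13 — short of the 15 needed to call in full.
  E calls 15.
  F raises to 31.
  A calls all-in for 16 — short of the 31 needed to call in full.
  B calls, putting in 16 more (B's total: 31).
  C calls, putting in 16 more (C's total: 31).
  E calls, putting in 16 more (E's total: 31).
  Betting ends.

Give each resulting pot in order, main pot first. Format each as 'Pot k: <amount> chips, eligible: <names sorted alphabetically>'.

Pot 1: 78 chips, eligible: A, B, C, D, E, F
Pot 2: 15 chips, eligible: A, B, C, E, F
Pot 3: 60 chips, eligible: B, C, E, F

Derivation:
Contributions: A=16, B=31, C=31, D=13, E=31, F=31
Pot levels (distinct totals of non-folded players): 13, 16, 31
Layer 1-13: 13 each from A, B, C, D, E, F = 13*6 = 78 chips; eligible A, B, C, D, E, F
Layer 14-16: 3 each from A, B, C, E, F = 3*5 = 15 chips; eligible A, B, C, E, F
Layer 17-31: 15 each from B, C, E, F = 15*4 = 60 chips; eligible B, C, E, F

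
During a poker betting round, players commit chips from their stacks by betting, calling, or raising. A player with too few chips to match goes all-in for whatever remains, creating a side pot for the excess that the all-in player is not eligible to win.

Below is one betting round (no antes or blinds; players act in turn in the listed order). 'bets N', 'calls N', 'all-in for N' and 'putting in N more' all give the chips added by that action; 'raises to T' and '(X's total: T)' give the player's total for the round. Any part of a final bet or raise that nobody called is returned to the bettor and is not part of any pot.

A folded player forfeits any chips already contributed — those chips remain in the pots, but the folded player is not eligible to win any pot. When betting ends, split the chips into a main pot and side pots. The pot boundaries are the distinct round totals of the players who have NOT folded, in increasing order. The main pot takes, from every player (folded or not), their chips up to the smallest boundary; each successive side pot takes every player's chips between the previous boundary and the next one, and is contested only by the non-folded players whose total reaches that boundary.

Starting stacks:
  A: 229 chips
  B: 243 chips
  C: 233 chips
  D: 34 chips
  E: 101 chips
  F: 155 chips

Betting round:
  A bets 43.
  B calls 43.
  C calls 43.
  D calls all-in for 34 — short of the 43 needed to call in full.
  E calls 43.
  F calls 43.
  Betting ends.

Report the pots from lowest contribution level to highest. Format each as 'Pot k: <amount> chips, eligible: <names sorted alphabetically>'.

Contributions: A=43, B=43, C=43, D=34, E=43, F=43
Pot levels (distinct totals of non-folded players): 34, 43
Layer 1-34: 34 each from A, B, C, D, E, F = 34*6 = 204 chips; eligible A, B, C, D, E, F
Layer 35-43: 9 each from A, B, C, E, F = 9*5 = 45 chips; eligible A, B, C, E, F

Pot 1: 204 chips, eligible: A, B, C, D, E, F
Pot 2: 45 chips, eligible: A, B, C, E, F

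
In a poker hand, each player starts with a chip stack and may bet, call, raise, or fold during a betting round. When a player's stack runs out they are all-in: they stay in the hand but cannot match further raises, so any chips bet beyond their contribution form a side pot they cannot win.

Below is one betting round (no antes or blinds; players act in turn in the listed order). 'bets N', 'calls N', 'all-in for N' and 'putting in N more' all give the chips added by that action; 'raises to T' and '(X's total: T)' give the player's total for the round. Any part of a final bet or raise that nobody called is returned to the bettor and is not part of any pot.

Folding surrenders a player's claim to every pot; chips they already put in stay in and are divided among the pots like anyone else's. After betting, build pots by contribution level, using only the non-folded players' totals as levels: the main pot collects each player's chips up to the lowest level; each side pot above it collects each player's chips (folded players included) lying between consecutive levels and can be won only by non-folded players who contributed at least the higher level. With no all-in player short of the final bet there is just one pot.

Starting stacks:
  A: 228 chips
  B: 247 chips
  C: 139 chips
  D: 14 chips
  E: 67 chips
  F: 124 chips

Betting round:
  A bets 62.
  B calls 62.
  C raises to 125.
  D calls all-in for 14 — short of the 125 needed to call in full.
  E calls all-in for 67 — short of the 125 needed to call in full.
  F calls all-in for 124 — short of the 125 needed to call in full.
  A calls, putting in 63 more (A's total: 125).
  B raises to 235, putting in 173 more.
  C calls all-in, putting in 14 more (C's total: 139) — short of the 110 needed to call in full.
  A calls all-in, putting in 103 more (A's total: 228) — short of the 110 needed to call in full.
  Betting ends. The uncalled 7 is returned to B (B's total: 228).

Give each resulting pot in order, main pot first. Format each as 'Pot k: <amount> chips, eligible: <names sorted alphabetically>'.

Contributions (after 7 returned to B): A=228, B=228, C=139, D=14, E=67, F=124
Pot levels (distinct totals of non-folded players): 14, 67, 124, 139, 228
Layer 1-14: 14 each from A, B, C, D, E, F = 14*6 = 84 chips; eligible A, B, C, D, E, F
Layer 15-67: 53 each from A, B, C, E, F = 53*5 = 265 chips; eligible A, B, C, E, F
Layer 68-124: 57 each from A, B, C, F = 57*4 = 228 chips; eligible A, B, C, F
Layer 125-139: 15 each from A, B, C = 15*3 = 45 chips; eligible A, B, C
Layer 140-228: 89 each from A, B = 89*2 = 178 chips; eligible A, B

Pot 1: 84 chips, eligible: A, B, C, D, E, F
Pot 2: 265 chips, eligible: A, B, C, E, F
Pot 3: 228 chips, eligible: A, B, C, F
Pot 4: 45 chips, eligible: A, B, C
Pot 5: 178 chips, eligible: A, B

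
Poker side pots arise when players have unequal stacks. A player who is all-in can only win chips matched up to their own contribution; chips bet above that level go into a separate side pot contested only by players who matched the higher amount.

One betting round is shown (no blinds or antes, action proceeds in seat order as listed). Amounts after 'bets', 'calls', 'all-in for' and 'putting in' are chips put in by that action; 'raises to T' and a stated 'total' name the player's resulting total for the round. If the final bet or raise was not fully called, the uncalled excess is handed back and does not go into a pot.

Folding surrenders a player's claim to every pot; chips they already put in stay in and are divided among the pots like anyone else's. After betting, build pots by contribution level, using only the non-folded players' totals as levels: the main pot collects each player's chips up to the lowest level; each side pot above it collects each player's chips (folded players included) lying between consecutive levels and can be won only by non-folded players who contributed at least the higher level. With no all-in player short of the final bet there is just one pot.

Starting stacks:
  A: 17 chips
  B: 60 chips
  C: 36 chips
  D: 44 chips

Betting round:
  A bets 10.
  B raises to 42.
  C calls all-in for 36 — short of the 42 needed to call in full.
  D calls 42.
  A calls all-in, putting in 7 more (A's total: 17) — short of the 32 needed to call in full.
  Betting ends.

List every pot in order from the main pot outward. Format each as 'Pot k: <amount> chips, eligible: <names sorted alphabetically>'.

Contributions: A=17, B=42, C=36, D=42
Pot levels (distinct totals of non-folded players): 17, 36, 42
Layer 1-17: 17 each from A, B, C, D = 17*4 = 68 chips; eligible A, B, C, D
Layer 18-36: 19 each from B, C, D = 19*3 = 57 chips; eligible B, C, D
Layer 37-42: 6 each from B, D = 6*2 = 12 chips; eligible B, D

Pot 1: 68 chips, eligible: A, B, C, D
Pot 2: 57 chips, eligible: B, C, D
Pot 3: 12 chips, eligible: B, D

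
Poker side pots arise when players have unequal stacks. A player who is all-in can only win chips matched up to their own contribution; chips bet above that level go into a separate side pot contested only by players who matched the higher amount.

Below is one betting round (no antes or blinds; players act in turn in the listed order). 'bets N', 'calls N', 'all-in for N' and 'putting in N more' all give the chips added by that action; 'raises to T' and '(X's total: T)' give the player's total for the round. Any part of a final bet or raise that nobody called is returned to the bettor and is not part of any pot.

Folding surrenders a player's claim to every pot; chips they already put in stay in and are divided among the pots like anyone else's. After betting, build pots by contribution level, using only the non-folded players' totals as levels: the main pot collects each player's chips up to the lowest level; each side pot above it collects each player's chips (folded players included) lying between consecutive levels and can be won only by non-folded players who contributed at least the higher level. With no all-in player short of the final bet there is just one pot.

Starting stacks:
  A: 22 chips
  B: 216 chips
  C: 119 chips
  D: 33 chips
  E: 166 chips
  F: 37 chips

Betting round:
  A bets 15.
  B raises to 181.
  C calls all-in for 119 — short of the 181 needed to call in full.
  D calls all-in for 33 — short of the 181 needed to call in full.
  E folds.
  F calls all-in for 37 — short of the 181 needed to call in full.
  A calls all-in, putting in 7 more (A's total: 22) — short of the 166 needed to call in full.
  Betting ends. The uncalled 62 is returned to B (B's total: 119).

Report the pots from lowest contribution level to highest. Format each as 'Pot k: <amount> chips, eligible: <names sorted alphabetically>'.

Pot 1: 110 chips, eligible: A, B, C, D, F
Pot 2: 44 chips, eligible: B, C, D, F
Pot 3: 12 chips, eligible: B, C, F
Pot 4: 164 chips, eligible: B, C

Derivation:
Contributions (after 62 returned to B): A=22, B=119, C=119, D=33, F=37
Folded: E
Pot levels (distinct totals of non-folded players): 22, 33, 37, 119
Layer 1-22: 22 each from A, B, C, D, F = 22*5 = 110 chips; eligible A, B, C, D, F
Layer 23-33: 11 each from B, C, D, F = 11*4 = 44 chips; eligible B, C, D, F
Layer 34-37: 4 each from B, C, F = 4*3 = 12 chips; eligible B, C, F
Layer 38-119: 82 each from B, C = 82*2 = 164 chips; eligible B, C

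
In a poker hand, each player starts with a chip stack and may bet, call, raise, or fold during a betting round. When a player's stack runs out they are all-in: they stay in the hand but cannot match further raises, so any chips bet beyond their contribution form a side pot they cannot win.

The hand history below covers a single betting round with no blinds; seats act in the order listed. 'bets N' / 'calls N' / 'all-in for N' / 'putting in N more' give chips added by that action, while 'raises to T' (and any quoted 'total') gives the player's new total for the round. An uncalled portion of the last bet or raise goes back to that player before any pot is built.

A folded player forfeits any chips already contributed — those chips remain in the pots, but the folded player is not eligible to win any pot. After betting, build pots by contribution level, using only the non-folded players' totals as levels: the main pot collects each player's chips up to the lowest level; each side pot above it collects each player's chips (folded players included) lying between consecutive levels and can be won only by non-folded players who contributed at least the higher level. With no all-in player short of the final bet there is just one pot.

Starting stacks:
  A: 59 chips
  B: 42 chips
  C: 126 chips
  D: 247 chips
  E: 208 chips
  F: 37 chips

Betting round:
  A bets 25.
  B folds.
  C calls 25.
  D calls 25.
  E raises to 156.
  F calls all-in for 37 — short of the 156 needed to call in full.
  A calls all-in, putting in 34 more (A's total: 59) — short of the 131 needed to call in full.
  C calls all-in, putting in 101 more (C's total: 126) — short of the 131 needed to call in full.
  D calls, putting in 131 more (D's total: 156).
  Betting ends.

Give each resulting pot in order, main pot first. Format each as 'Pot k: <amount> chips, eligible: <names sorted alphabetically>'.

Contributions: A=59, C=126, D=156, E=156, F=37
Folded: B
Pot levels (distinct totals of non-folded players): 37, 59, 126, 156
Layer 1-37: 37 each from A, C, D, E, F = 37*5 = 185 chips; eligible A, C, D, E, F
Layer 38-59: 22 each from A, C, D, E = 22*4 = 88 chips; eligible A, C, D, E
Layer 60-126: 67 each from C, D, E = 67*3 = 201 chips; eligible C, D, E
Layer 127-156: 30 each from D, E = 30*2 = 60 chips; eligible D, E

Pot 1: 185 chips, eligible: A, C, D, E, F
Pot 2: 88 chips, eligible: A, C, D, E
Pot 3: 201 chips, eligible: C, D, E
Pot 4: 60 chips, eligible: D, E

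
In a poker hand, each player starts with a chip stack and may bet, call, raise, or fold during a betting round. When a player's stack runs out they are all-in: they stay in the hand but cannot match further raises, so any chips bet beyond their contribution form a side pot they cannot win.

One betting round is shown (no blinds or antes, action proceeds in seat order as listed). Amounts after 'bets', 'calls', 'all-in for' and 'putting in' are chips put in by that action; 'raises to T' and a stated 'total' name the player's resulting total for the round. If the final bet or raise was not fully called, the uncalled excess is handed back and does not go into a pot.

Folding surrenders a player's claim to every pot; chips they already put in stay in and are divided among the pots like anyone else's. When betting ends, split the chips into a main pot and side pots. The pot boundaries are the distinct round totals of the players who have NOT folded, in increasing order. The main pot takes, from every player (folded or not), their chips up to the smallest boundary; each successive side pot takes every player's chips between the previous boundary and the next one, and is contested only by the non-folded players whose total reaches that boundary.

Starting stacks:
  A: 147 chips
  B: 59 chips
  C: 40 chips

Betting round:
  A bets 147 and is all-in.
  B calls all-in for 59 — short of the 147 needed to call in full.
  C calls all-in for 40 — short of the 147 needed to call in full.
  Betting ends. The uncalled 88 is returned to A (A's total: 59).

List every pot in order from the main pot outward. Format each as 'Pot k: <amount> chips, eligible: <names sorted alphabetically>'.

Contributions (after 88 returned to A): A=59, B=59, C=40
Pot levels (distinct totals of non-folded players): 40, 59
Layer 1-40: 40 each from A, B, C = 40*3 = 120 chips; eligible A, B, C
Layer 41-59: 19 each from A, B = 19*2 = 38 chips; eligible A, B

Pot 1: 120 chips, eligible: A, B, C
Pot 2: 38 chips, eligible: A, B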